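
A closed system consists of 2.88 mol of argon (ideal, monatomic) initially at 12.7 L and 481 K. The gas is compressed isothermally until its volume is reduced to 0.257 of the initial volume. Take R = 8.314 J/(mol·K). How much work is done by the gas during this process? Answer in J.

-15600 J

P₁ = nRT₁/V₁ = 2.88×8.314×481/12.7 = 907 kPa.
Isothermal: T stays 481 K; PV = const ⇒ V₂ = 3.26 L, P₂ = 3530 kPa.
W = nRT ln(V₂/V₁) = 2.88×8.314×481×ln(0.257) = -15600 J.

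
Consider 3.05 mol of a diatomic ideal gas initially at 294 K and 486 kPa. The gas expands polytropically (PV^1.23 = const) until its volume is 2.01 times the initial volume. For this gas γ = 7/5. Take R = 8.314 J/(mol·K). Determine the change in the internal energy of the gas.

-2760 J

V₁ = nRT₁/P₁ = 3.05×8.314×294/486 = 15.3 L.
Polytropic n=1.23: T₂ = T₁(V₁/V₂)^(n−1) = 294×(0.498)^0.23 = 250 K; P₂ = P₁(V₁/V₂)^n = 206 kPa.
For an ideal gas ΔU = nCvΔT with Cv = (5/2)R = 20.8 J/(mol·K).
ΔU = 3.05×20.8×(250−294) = -2760 J.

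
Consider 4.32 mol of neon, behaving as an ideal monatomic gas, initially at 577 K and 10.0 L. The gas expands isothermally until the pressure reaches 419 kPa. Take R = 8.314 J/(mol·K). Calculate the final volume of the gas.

49.5 L

P₁ = nRT₁/V₁ = 4.32×8.314×577/10.0 = 2070 kPa.
Isothermal: T stays 577 K; PV = const ⇒ V₂ = 49.5 L, P₂ = 419 kPa.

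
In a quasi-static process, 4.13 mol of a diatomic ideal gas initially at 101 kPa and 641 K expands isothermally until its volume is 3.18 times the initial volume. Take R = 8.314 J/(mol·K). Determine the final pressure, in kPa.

31.8 kPa

V₁ = nRT₁/P₁ = 4.13×8.314×641/101 = 218 L.
Isothermal: T stays 641 K; PV = const ⇒ V₂ = 693 L, P₂ = 31.8 kPa.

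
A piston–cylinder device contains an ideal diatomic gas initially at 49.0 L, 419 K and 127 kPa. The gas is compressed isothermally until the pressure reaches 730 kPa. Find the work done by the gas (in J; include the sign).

-10900 J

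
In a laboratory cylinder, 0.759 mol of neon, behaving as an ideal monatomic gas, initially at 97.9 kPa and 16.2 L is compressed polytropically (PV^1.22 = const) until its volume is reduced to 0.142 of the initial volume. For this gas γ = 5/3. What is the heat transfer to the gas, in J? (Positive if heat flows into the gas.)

-2590 J

T₁ = P₁V₁/(nR) = 97.9×16.2/(0.759×8.314) = 251 K.
Polytropic n=1.22: T₂ = T₁(V₁/V₂)^(n−1) = 251×(7.04)^0.22 = 386 K; P₂ = P₁(V₁/V₂)^n = 1060 kPa.
W = (P₁V₁−P₂V₂)/(n−1) = (97.9×16.2−1060×2.30)/0.22 = -3870 J.
ΔU = nCvΔT = 0.759×12.5×(386−251) = 1280 J.
Q = ΔU + W = -2590 J.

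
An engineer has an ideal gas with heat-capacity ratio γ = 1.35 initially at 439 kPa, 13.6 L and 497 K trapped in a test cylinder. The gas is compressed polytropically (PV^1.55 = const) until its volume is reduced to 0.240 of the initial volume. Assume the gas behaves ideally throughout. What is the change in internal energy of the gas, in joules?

n = P₁V₁/(RT₁) = 439×13.6/(8.314×497) = 1.44 mol.
Polytropic n=1.55: T₂ = T₁(V₁/V₂)^(n−1) = 497×(4.17)^0.55 = 1090 K; P₂ = P₁(V₁/V₂)^n = 4010 kPa.
For an ideal gas ΔU = nCvΔT with Cv = R/(γ−1) = 23.8 J/(mol·K).
ΔU = 1.44×23.8×(1090−497) = 20300 J.

20300 J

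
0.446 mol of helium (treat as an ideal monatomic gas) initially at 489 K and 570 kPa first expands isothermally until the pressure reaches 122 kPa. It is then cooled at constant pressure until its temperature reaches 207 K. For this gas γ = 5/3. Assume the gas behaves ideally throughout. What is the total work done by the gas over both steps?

1750 J

V₁ = nRT₁/P₁ = 0.446×8.314×489/570 = 3.18 L.
Step 1 — Isothermal: T stays 489 K; PV = const ⇒ V₂ = 14.9 L, P₂ = 122 kPa.
ΔU = 0 (ideal gas, T constant).
W = nRT ln(V₂/V₁) = 0.446×8.314×489×ln(4.67) = 2800 J.
Q = ΔU + W = 2800 J.
State after step 1: P = 122 kPa, V = 14.9 L, T = 489 K.
Step 2 — Isobaric: P stays 122 kPa; V/T = const ⇒ T₂ = 207 K, V₂ = 6.29 L.
W = PΔV = 122×(6.29−14.9) kPa·L = -1050 J.
ΔU = nCvΔT = 0.446×12.5×(207−489) = -1570 J.
Q = ΔU + W = nCpΔT = -2610 J.
Net over both steps: W = 1750 J, Q = 181 J, ΔU = -1570 J.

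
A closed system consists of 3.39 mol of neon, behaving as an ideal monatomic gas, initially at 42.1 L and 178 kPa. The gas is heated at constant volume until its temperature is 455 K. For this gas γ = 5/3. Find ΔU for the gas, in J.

8000 J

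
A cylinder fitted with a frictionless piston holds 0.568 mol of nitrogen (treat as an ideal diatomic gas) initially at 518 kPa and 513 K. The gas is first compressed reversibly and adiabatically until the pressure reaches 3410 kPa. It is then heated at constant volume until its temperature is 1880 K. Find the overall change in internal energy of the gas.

16100 J

V₁ = nRT₁/P₁ = 0.568×8.314×513/518 = 4.68 L.
Step 1 — Adiabatic: T₂/T₁ = (P₂/P₁)^((γ−1)/γ) ⇒ T₂ = 513×(6.58)^0.286 = 879 K; V₂ = 1.22 L.
ΔU = nCvΔT = 0.568×20.8×(879−513) = 4320 J.
Q = 0 for an adiabatic process, so W = −ΔU = -4320 J.
State after step 1: P = 3410 kPa, V = 1.22 L, T = 879 K.
Step 2 — Isochoric: V stays 1.22 L; P/T = const ⇒ T₂ = 1880 K, P₂ = 7290 kPa.
W = 0 (no volume change).
ΔU = nCvΔT = 0.568×20.8×(1880−879) = 11800 J.
Q = ΔU = 11800 J.
Net over both steps: W = -4320 J, Q = 11800 J, ΔU = 16100 J.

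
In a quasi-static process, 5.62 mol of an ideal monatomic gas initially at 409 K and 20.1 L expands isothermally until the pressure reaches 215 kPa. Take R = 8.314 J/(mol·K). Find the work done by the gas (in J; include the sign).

28400 J

P₁ = nRT₁/V₁ = 5.62×8.314×409/20.1 = 951 kPa.
Isothermal: T stays 409 K; PV = const ⇒ V₂ = 88.9 L, P₂ = 215 kPa.
W = nRT ln(V₂/V₁) = 5.62×8.314×409×ln(4.42) = 28400 J.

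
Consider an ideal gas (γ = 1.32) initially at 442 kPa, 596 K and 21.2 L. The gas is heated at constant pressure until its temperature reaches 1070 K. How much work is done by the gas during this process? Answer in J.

7450 J

n = P₁V₁/(RT₁) = 442×21.2/(8.314×596) = 1.89 mol.
Isobaric: P stays 442 kPa; V/T = const ⇒ T₂ = 1070 K, V₂ = 38.1 L.
W = PΔV = 442×(38.1−21.2) kPa·L = 7450 J.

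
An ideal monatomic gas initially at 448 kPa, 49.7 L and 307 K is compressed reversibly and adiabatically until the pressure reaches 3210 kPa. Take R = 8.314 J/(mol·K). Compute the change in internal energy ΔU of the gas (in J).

n = P₁V₁/(RT₁) = 448×49.7/(8.314×307) = 8.72 mol.
Adiabatic: T₂/T₁ = (P₂/P₁)^((γ−1)/γ) ⇒ T₂ = 307×(7.17)^0.400 = 675 K; V₂ = 15.2 L.
For an ideal gas ΔU = nCvΔT with Cv = (3/2)R = 12.5 J/(mol·K).
ΔU = 8.72×12.5×(675−307) = 40000 J.

40000 J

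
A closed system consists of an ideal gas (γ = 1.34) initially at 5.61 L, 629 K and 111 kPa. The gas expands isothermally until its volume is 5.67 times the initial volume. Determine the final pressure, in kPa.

19.6 kPa

Isothermal: T stays 629 K; PV = const ⇒ V₂ = 31.8 L, P₂ = 19.6 kPa.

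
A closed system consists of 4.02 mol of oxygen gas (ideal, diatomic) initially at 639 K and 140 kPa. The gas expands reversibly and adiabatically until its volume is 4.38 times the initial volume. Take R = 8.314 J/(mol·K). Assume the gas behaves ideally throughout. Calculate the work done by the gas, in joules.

23800 J

V₁ = nRT₁/P₁ = 4.02×8.314×639/140 = 153 L.
Adiabatic: TV^(γ−1) = const ⇒ T₂ = 639×(0.228)^0.400 = 354 K; PV^γ = const ⇒ P₂ = 17.7 kPa.
ΔU = nCvΔT = 4.02×20.8×(354−639) = -23800 J.
Q = 0 for an adiabatic process, so W = −ΔU = 23800 J.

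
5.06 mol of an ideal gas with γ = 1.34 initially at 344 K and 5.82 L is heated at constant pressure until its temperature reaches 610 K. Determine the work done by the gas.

P₁ = nRT₁/V₁ = 5.06×8.314×344/5.82 = 2490 kPa.
Isobaric: P stays 2490 kPa; V/T = const ⇒ T₂ = 610 K, V₂ = 10.3 L.
W = PΔV = 2490×(10.3−5.82) kPa·L = 11200 J.

11200 J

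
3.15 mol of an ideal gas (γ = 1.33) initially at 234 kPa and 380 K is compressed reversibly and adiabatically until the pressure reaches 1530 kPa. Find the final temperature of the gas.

V₁ = nRT₁/P₁ = 3.15×8.314×380/234 = 42.5 L.
Adiabatic: T₂/T₁ = (P₂/P₁)^((γ−1)/γ) ⇒ T₂ = 380×(6.54)^0.248 = 606 K; V₂ = 10.4 L.

606 K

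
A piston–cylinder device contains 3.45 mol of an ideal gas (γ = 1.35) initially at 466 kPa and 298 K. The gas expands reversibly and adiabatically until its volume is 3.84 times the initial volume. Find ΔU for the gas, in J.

-9170 J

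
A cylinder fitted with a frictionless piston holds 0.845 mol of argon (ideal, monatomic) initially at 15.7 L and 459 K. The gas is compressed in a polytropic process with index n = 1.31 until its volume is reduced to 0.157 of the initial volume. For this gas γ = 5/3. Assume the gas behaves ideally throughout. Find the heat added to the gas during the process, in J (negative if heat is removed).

-4310 J

P₁ = nRT₁/V₁ = 0.845×8.314×459/15.7 = 205 kPa.
Polytropic n=1.31: T₂ = T₁(V₁/V₂)^(n−1) = 459×(6.37)^0.31 = 815 K; P₂ = P₁(V₁/V₂)^n = 2320 kPa.
W = (P₁V₁−P₂V₂)/(n−1) = (205×15.7−2320×2.46)/0.31 = -8060 J.
ΔU = nCvΔT = 0.845×12.5×(815−459) = 3750 J.
Q = ΔU + W = -4310 J.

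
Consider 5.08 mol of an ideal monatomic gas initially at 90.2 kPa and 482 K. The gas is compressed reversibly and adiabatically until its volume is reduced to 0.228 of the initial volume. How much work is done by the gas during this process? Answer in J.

V₁ = nRT₁/P₁ = 5.08×8.314×482/90.2 = 226 L.
Adiabatic: TV^(γ−1) = const ⇒ T₂ = 482×(4.39)^0.667 = 1290 K; PV^γ = const ⇒ P₂ = 1060 kPa.
ΔU = nCvΔT = 5.08×12.5×(1290−482) = 51300 J.
Q = 0 for an adiabatic process, so W = −ΔU = -51300 J.

-51300 J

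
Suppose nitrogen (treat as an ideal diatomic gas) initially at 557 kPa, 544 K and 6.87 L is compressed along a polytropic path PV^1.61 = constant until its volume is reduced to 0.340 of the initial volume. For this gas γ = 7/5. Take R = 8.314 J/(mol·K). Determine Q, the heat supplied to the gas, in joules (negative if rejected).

3070 J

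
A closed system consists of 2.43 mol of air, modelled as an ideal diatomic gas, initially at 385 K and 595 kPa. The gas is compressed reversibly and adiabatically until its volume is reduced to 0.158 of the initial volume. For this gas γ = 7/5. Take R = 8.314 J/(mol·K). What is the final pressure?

V₁ = nRT₁/P₁ = 2.43×8.314×385/595 = 13.1 L.
Adiabatic: TV^(γ−1) = const ⇒ T₂ = 385×(6.33)^0.400 = 805 K; PV^γ = const ⇒ P₂ = 7880 kPa.

7880 kPa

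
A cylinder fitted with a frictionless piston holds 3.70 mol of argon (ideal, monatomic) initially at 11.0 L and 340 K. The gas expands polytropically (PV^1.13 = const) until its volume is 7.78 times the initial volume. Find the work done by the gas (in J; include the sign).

18800 J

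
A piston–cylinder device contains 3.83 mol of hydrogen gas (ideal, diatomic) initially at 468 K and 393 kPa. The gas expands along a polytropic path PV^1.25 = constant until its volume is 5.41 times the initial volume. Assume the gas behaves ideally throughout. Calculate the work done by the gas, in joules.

V₁ = nRT₁/P₁ = 3.83×8.314×468/393 = 37.9 L.
Polytropic n=1.25: T₂ = T₁(V₁/V₂)^(n−1) = 468×(0.185)^0.25 = 307 K; P₂ = P₁(V₁/V₂)^n = 47.6 kPa.
W = (P₁V₁−P₂V₂)/(n−1) = (393×37.9−47.6×205)/0.25 = 20500 J.

20500 J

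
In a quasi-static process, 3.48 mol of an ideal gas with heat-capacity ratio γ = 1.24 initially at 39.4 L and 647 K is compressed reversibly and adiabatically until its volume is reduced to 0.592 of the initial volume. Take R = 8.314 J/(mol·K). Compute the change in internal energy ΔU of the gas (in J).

10500 J

P₁ = nRT₁/V₁ = 3.48×8.314×647/39.4 = 475 kPa.
Adiabatic: TV^(γ−1) = const ⇒ T₂ = 647×(1.69)^0.240 = 734 K; PV^γ = const ⇒ P₂ = 910 kPa.
For an ideal gas ΔU = nCvΔT with Cv = R/(γ−1) = 34.6 J/(mol·K).
ΔU = 3.48×34.6×(734−647) = 10500 J.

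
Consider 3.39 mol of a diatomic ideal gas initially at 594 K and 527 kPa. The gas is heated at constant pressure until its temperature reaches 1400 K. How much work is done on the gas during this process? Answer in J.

V₁ = nRT₁/P₁ = 3.39×8.314×594/527 = 31.8 L.
Isobaric: P stays 527 kPa; V/T = const ⇒ T₂ = 1400 K, V₂ = 74.9 L.
W = PΔV = 527×(74.9−31.8) kPa·L = 22700 J.
Work done on the gas = −W_by = -22700 J.

-22700 J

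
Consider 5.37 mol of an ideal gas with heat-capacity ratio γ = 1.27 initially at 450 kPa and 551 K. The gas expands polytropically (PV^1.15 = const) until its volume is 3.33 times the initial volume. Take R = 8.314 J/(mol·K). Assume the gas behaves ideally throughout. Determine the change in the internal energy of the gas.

-15000 J

V₁ = nRT₁/P₁ = 5.37×8.314×551/450 = 54.7 L.
Polytropic n=1.15: T₂ = T₁(V₁/V₂)^(n−1) = 551×(0.300)^0.15 = 460 K; P₂ = P₁(V₁/V₂)^n = 113 kPa.
For an ideal gas ΔU = nCvΔT with Cv = R/(γ−1) = 30.8 J/(mol·K).
ΔU = 5.37×30.8×(460−551) = -15000 J.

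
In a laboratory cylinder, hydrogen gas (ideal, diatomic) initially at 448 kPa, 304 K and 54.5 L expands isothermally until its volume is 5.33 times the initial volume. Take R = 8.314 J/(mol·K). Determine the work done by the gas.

40900 J

n = P₁V₁/(RT₁) = 448×54.5/(8.314×304) = 9.66 mol.
Isothermal: T stays 304 K; PV = const ⇒ V₂ = 290 L, P₂ = 84.1 kPa.
W = nRT ln(V₂/V₁) = 9.66×8.314×304×ln(5.33) = 40900 J.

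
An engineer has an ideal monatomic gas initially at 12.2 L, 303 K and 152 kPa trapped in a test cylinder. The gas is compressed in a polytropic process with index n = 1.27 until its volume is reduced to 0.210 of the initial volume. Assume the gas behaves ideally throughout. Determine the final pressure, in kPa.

1100 kPa

Polytropic n=1.27: T₂ = T₁(V₁/V₂)^(n−1) = 303×(4.76)^0.27 = 462 K; P₂ = P₁(V₁/V₂)^n = 1100 kPa.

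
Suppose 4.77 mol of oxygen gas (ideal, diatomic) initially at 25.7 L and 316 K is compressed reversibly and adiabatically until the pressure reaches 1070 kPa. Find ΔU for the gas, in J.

P₁ = nRT₁/V₁ = 4.77×8.314×316/25.7 = 488 kPa.
Adiabatic: T₂/T₁ = (P₂/P₁)^((γ−1)/γ) ⇒ T₂ = 316×(2.19)^0.286 = 396 K; V₂ = 14.7 L.
For an ideal gas ΔU = nCvΔT with Cv = (5/2)R = 20.8 J/(mol·K).
ΔU = 4.77×20.8×(396−316) = 7890 J.

7890 J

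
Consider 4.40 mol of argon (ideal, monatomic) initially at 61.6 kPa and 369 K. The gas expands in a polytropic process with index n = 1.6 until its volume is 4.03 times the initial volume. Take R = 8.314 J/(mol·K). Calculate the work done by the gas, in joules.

V₁ = nRT₁/P₁ = 4.40×8.314×369/61.6 = 219 L.
Polytropic n=1.6: T₂ = T₁(V₁/V₂)^(n−1) = 369×(0.248)^0.60 = 160 K; P₂ = P₁(V₁/V₂)^n = 6.62 kPa.
W = (P₁V₁−P₂V₂)/(n−1) = (61.6×219−6.62×883)/0.60 = 12700 J.

12700 J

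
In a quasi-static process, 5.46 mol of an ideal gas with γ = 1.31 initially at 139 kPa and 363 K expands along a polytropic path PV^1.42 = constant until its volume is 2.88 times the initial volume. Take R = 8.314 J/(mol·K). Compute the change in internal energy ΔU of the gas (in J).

-19100 J

V₁ = nRT₁/P₁ = 5.46×8.314×363/139 = 119 L.
Polytropic n=1.42: T₂ = T₁(V₁/V₂)^(n−1) = 363×(0.347)^0.42 = 233 K; P₂ = P₁(V₁/V₂)^n = 31.0 kPa.
For an ideal gas ΔU = nCvΔT with Cv = R/(γ−1) = 26.8 J/(mol·K).
ΔU = 5.46×26.8×(233−363) = -19100 J.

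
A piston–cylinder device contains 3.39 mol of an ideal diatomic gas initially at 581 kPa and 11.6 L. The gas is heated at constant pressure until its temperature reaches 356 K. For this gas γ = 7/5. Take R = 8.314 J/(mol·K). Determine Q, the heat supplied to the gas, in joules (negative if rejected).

11500 J

T₁ = P₁V₁/(nR) = 581×11.6/(3.39×8.314) = 239 K.
Isobaric: P stays 581 kPa; V/T = const ⇒ T₂ = 356 K, V₂ = 17.3 L.
W = PΔV = 581×(17.3−11.6) kPa·L = 3290 J.
ΔU = nCvΔT = 3.39×20.8×(356−239) = 8240 J.
Q = ΔU + W = nCpΔT = 11500 J.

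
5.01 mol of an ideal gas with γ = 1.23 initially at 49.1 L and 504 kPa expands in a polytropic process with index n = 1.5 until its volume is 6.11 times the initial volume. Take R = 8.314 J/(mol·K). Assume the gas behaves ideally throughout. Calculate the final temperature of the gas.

240 K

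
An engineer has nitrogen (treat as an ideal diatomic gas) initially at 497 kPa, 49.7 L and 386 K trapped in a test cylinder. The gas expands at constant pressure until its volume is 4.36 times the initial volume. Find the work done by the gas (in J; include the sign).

n = P₁V₁/(RT₁) = 497×49.7/(8.314×386) = 7.70 mol.
Isobaric: P stays 497 kPa; V/T = const ⇒ T₂ = 1680 K, V₂ = 217 L.
W = PΔV = 497×(217−49.7) kPa·L = 83000 J.

83000 J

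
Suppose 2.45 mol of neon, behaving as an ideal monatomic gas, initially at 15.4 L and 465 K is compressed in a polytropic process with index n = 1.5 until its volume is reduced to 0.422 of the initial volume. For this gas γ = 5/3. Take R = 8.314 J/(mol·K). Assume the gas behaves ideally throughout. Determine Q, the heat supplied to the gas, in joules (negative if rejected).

-2550 J

P₁ = nRT₁/V₁ = 2.45×8.314×465/15.4 = 615 kPa.
Polytropic n=1.5: T₂ = T₁(V₁/V₂)^(n−1) = 465×(2.37)^0.50 = 716 K; P₂ = P₁(V₁/V₂)^n = 2240 kPa.
W = (P₁V₁−P₂V₂)/(n−1) = (615×15.4−2240×6.50)/0.50 = -10200 J.
ΔU = nCvΔT = 2.45×12.5×(716−465) = 7660 J.
Q = ΔU + W = -2550 J.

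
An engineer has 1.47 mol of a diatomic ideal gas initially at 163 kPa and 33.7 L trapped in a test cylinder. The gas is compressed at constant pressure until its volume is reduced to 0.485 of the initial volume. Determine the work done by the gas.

T₁ = P₁V₁/(nR) = 163×33.7/(1.47×8.314) = 449 K.
Isobaric: P stays 163 kPa; V/T = const ⇒ T₂ = 218 K, V₂ = 16.3 L.
W = PΔV = 163×(16.3−33.7) kPa·L = -2830 J.

-2830 J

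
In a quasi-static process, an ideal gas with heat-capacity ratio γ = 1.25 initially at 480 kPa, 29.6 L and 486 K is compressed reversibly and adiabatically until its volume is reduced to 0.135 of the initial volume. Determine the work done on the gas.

n = P₁V₁/(RT₁) = 480×29.6/(8.314×486) = 3.52 mol.
Adiabatic: TV^(γ−1) = const ⇒ T₂ = 486×(7.41)^0.250 = 802 K; PV^γ = const ⇒ P₂ = 5870 kPa.
ΔU = nCvΔT = 3.52×33.3×(802−486) = 36900 J.
Q = 0 for an adiabatic process, so W = −ΔU = -36900 J.
Work done on the gas = −W_by = 36900 J.

36900 J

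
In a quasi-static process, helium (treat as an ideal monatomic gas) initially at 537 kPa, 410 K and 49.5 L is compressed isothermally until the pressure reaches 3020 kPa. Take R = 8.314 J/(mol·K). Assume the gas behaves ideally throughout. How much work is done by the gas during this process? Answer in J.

-45900 J

n = P₁V₁/(RT₁) = 537×49.5/(8.314×410) = 7.80 mol.
Isothermal: T stays 410 K; PV = const ⇒ V₂ = 8.80 L, P₂ = 3020 kPa.
W = nRT ln(V₂/V₁) = 7.80×8.314×410×ln(0.178) = -45900 J.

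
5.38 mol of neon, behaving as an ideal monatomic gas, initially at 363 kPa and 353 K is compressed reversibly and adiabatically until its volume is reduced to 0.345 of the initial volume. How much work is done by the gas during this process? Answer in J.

V₁ = nRT₁/P₁ = 5.38×8.314×353/363 = 43.5 L.
Adiabatic: TV^(γ−1) = const ⇒ T₂ = 353×(2.90)^0.667 = 718 K; PV^γ = const ⇒ P₂ = 2140 kPa.
ΔU = nCvΔT = 5.38×12.5×(718−353) = 24500 J.
Q = 0 for an adiabatic process, so W = −ΔU = -24500 J.

-24500 J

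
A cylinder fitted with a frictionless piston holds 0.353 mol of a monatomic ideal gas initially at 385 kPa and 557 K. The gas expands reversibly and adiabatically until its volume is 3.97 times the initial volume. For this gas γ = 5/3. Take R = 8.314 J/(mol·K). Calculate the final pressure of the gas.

V₁ = nRT₁/P₁ = 0.353×8.314×557/385 = 4.25 L.
Adiabatic: TV^(γ−1) = const ⇒ T₂ = 557×(0.252)^0.667 = 222 K; PV^γ = const ⇒ P₂ = 38.7 kPa.

38.7 kPa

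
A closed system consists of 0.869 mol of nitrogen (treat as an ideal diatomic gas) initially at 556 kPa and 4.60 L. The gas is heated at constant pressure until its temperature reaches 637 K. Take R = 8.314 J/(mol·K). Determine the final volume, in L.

8.28 L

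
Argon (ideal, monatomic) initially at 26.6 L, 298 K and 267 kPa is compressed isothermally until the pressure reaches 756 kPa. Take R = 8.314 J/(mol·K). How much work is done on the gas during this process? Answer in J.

7390 J

n = P₁V₁/(RT₁) = 267×26.6/(8.314×298) = 2.87 mol.
Isothermal: T stays 298 K; PV = const ⇒ V₂ = 9.39 L, P₂ = 756 kPa.
W = nRT ln(V₂/V₁) = 2.87×8.314×298×ln(0.353) = -7390 J.
Work done on the gas = −W_by = 7390 J.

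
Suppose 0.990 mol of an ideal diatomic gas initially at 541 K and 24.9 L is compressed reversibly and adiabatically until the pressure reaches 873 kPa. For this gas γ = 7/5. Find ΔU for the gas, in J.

P₁ = nRT₁/V₁ = 0.990×8.314×541/24.9 = 179 kPa.
Adiabatic: T₂/T₁ = (P₂/P₁)^((γ−1)/γ) ⇒ T₂ = 541×(4.88)^0.286 = 851 K; V₂ = 8.02 L.
For an ideal gas ΔU = nCvΔT with Cv = (5/2)R = 20.8 J/(mol·K).
ΔU = 0.990×20.8×(851−541) = 6380 J.

6380 J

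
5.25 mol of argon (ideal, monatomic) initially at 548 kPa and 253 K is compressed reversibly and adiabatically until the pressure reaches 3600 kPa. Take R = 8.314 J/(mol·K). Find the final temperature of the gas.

537 K

V₁ = nRT₁/P₁ = 5.25×8.314×253/548 = 20.2 L.
Adiabatic: T₂/T₁ = (P₂/P₁)^((γ−1)/γ) ⇒ T₂ = 253×(6.57)^0.400 = 537 K; V₂ = 6.51 L.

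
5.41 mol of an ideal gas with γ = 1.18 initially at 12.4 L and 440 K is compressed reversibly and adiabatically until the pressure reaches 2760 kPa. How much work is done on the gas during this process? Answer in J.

9580 J

P₁ = nRT₁/V₁ = 5.41×8.314×440/12.4 = 1600 kPa.
Adiabatic: T₂/T₁ = (P₂/P₁)^((γ−1)/γ) ⇒ T₂ = 440×(1.73)^0.153 = 478 K; V₂ = 7.80 L.
ΔU = nCvΔT = 5.41×46.2×(478−440) = 9580 J.
Q = 0 for an adiabatic process, so W = −ΔU = -9580 J.
Work done on the gas = −W_by = 9580 J.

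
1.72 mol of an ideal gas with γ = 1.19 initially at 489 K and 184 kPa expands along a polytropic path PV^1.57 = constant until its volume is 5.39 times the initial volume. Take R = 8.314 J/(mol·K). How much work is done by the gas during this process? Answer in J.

7570 J

V₁ = nRT₁/P₁ = 1.72×8.314×489/184 = 38.0 L.
Polytropic n=1.57: T₂ = T₁(V₁/V₂)^(n−1) = 489×(0.186)^0.57 = 187 K; P₂ = P₁(V₁/V₂)^n = 13.1 kPa.
W = (P₁V₁−P₂V₂)/(n−1) = (184×38.0−13.1×205)/0.57 = 7570 J.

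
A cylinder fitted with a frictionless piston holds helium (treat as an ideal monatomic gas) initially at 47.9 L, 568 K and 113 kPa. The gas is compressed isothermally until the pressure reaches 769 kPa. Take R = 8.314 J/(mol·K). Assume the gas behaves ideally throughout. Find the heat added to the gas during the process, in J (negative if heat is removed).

n = P₁V₁/(RT₁) = 113×47.9/(8.314×568) = 1.15 mol.
Isothermal: T stays 568 K; PV = const ⇒ V₂ = 7.04 L, P₂ = 769 kPa.
ΔU = 0 (ideal gas, T constant).
W = nRT ln(V₂/V₁) = 1.15×8.314×568×ln(0.147) = -10400 J.
Q = ΔU + W = -10400 J.

-10400 J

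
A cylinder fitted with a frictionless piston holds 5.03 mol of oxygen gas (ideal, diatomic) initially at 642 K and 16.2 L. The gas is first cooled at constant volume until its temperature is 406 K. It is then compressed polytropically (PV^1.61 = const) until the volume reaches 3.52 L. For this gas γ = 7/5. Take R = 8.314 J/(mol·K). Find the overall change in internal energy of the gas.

P₁ = nRT₁/V₁ = 5.03×8.314×642/16.2 = 1660 kPa.
Step 1 — Isochoric: V stays 16.2 L; P/T = const ⇒ T₂ = 406 K, P₂ = 1050 kPa.
W = 0 (no volume change).
ΔU = nCvΔT = 5.03×20.8×(406−642) = -24700 J.
Q = ΔU = -24700 J.
State after step 1: P = 1050 kPa, V = 16.2 L, T = 406 K.
Step 2 — Polytropic n=1.61: T₂ = T₁(V₁/V₂)^(n−1) = 406×(4.60)^0.61 = 1030 K; P₂ = P₁(V₁/V₂)^n = 12200 kPa.
W = (P₁V₁−P₂V₂)/(n−1) = (1050×16.2−12200×3.52)/0.61 = -42800 J.
ΔU = nCvΔT = 5.03×20.8×(1030−406) = 65300 J.
Q = ΔU + W = 22500 J.
Net over both steps: W = -42800 J, Q = -2210 J, ΔU = 40600 J.

40600 J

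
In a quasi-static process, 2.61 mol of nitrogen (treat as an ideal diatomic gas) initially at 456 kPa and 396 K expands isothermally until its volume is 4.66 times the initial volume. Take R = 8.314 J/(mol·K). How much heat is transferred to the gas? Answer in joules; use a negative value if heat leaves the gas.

V₁ = nRT₁/P₁ = 2.61×8.314×396/456 = 18.8 L.
Isothermal: T stays 396 K; PV = const ⇒ V₂ = 87.8 L, P₂ = 97.9 kPa.
ΔU = 0 (ideal gas, T constant).
W = nRT ln(V₂/V₁) = 2.61×8.314×396×ln(4.66) = 13200 J.
Q = ΔU + W = 13200 J.

13200 J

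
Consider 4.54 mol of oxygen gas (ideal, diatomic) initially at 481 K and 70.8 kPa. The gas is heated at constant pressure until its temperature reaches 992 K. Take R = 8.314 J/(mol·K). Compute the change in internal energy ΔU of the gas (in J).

48200 J

V₁ = nRT₁/P₁ = 4.54×8.314×481/70.8 = 256 L.
Isobaric: P stays 70.8 kPa; V/T = const ⇒ T₂ = 992 K, V₂ = 529 L.
For an ideal gas ΔU = nCvΔT with Cv = (5/2)R = 20.8 J/(mol·K).
ΔU = 4.54×20.8×(992−481) = 48200 J.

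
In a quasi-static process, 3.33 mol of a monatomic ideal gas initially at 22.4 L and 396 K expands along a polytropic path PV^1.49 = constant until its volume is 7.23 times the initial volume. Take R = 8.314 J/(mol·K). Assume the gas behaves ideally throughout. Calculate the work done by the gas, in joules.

13900 J

P₁ = nRT₁/V₁ = 3.33×8.314×396/22.4 = 489 kPa.
Polytropic n=1.49: T₂ = T₁(V₁/V₂)^(n−1) = 396×(0.138)^0.49 = 150 K; P₂ = P₁(V₁/V₂)^n = 25.7 kPa.
W = (P₁V₁−P₂V₂)/(n−1) = (489×22.4−25.7×162)/0.49 = 13900 J.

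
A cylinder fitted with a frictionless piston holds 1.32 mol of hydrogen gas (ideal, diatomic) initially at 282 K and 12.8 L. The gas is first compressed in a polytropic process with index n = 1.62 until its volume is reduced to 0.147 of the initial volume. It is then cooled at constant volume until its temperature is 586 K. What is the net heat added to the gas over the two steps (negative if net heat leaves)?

P₁ = nRT₁/V₁ = 1.32×8.314×282/12.8 = 242 kPa.
Step 1 — Polytropic n=1.62: T₂ = T₁(V₁/V₂)^(n−1) = 282×(6.80)^0.62 = 926 K; P₂ = P₁(V₁/V₂)^n = 5400 kPa.
W = (P₁V₁−P₂V₂)/(n−1) = (242×12.8−5400×1.88)/0.62 = -11400 J.
ΔU = nCvΔT = 1.32×20.8×(926−282) = 17700 J.
Q = ΔU + W = 6270 J.
State after step 1: P = 5400 kPa, V = 1.88 L, T = 926 K.
Step 2 — Isochoric: V stays 1.88 L; P/T = const ⇒ T₂ = 586 K, P₂ = 3420 kPa.
W = 0 (no volume change).
ΔU = nCvΔT = 1.32×20.8×(586−926) = -9320 J.
Q = ΔU = -9320 J.
Net over both steps: W = -11400 J, Q = -3050 J, ΔU = 8340 J.

-3050 J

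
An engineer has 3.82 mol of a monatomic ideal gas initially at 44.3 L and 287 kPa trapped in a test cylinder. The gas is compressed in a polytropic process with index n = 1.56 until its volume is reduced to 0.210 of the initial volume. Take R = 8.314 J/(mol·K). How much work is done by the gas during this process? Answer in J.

-31700 J

T₁ = P₁V₁/(nR) = 287×44.3/(3.82×8.314) = 400 K.
Polytropic n=1.56: T₂ = T₁(V₁/V₂)^(n−1) = 400×(4.76)^0.56 = 959 K; P₂ = P₁(V₁/V₂)^n = 3280 kPa.
W = (P₁V₁−P₂V₂)/(n−1) = (287×44.3−3280×9.30)/0.56 = -31700 J.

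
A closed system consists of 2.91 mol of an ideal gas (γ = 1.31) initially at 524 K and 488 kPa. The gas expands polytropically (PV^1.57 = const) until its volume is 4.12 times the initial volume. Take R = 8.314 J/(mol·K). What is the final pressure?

52.8 kPa

V₁ = nRT₁/P₁ = 2.91×8.314×524/488 = 26.0 L.
Polytropic n=1.57: T₂ = T₁(V₁/V₂)^(n−1) = 524×(0.243)^0.57 = 234 K; P₂ = P₁(V₁/V₂)^n = 52.8 kPa.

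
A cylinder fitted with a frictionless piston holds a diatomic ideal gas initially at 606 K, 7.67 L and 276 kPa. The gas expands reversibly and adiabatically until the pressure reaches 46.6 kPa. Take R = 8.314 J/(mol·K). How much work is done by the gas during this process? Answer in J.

2110 J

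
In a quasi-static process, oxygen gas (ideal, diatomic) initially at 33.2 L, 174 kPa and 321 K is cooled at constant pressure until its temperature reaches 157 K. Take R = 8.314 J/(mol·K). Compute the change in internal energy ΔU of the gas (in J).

-7380 J

n = P₁V₁/(RT₁) = 174×33.2/(8.314×321) = 2.16 mol.
Isobaric: P stays 174 kPa; V/T = const ⇒ T₂ = 157 K, V₂ = 16.2 L.
For an ideal gas ΔU = nCvΔT with Cv = (5/2)R = 20.8 J/(mol·K).
ΔU = 2.16×20.8×(157−321) = -7380 J.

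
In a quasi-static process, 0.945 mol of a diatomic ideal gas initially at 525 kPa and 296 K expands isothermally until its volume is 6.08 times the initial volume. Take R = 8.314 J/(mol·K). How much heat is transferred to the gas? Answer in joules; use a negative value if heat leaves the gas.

4200 J

V₁ = nRT₁/P₁ = 0.945×8.314×296/525 = 4.43 L.
Isothermal: T stays 296 K; PV = const ⇒ V₂ = 26.9 L, P₂ = 86.3 kPa.
ΔU = 0 (ideal gas, T constant).
W = nRT ln(V₂/V₁) = 0.945×8.314×296×ln(6.08) = 4200 J.
Q = ΔU + W = 4200 J.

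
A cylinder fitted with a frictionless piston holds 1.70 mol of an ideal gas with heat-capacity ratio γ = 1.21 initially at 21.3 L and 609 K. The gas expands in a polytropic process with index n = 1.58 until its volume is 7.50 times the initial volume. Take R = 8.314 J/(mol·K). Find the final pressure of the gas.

16.7 kPa

P₁ = nRT₁/V₁ = 1.70×8.314×609/21.3 = 404 kPa.
Polytropic n=1.58: T₂ = T₁(V₁/V₂)^(n−1) = 609×(0.133)^0.58 = 189 K; P₂ = P₁(V₁/V₂)^n = 16.7 kPa.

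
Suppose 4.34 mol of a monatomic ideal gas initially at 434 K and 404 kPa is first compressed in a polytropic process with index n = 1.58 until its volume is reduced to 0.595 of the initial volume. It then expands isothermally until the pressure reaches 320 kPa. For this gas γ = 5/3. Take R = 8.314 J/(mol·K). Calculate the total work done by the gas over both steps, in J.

V₁ = nRT₁/P₁ = 4.34×8.314×434/404 = 38.8 L.
Step 1 — Polytropic n=1.58: T₂ = T₁(V₁/V₂)^(n−1) = 434×(1.68)^0.58 = 587 K; P₂ = P₁(V₁/V₂)^n = 918 kPa.
W = (P₁V₁−P₂V₂)/(n−1) = (404×38.8−918×23.1)/0.58 = -9490 J.
ΔU = nCvΔT = 4.34×12.5×(587−434) = 8250 J.
Q = ΔU + W = -1230 J.
State after step 1: P = 918 kPa, V = 23.1 L, T = 587 K.
Step 2 — Isothermal: T stays 587 K; PV = const ⇒ V₂ = 66.1 L, P₂ = 320 kPa.
ΔU = 0 (ideal gas, T constant).
W = nRT ln(V₂/V₁) = 4.34×8.314×587×ln(2.87) = 22300 J.
Q = ΔU + W = 22300 J.
Net over both steps: W = 12800 J, Q = 21100 J, ΔU = 8250 J.

12800 J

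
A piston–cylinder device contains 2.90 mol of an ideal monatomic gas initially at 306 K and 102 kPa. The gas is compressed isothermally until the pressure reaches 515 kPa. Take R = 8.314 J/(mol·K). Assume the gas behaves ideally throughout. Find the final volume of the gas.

14.3 L

V₁ = nRT₁/P₁ = 2.90×8.314×306/102 = 72.3 L.
Isothermal: T stays 306 K; PV = const ⇒ V₂ = 14.3 L, P₂ = 515 kPa.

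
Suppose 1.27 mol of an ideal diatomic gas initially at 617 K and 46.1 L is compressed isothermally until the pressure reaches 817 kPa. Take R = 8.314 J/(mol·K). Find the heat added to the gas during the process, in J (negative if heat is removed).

P₁ = nRT₁/V₁ = 1.27×8.314×617/46.1 = 141 kPa.
Isothermal: T stays 617 K; PV = const ⇒ V₂ = 7.97 L, P₂ = 817 kPa.
ΔU = 0 (ideal gas, T constant).
W = nRT ln(V₂/V₁) = 1.27×8.314×617×ln(0.173) = -11400 J.
Q = ΔU + W = -11400 J.

-11400 J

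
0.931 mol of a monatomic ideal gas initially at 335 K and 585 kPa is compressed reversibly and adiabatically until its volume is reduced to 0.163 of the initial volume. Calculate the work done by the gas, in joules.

-9150 J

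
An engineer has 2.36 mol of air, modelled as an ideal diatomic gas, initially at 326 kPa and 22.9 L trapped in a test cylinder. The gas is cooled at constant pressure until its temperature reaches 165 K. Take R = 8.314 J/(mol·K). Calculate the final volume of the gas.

9.93 L

T₁ = P₁V₁/(nR) = 326×22.9/(2.36×8.314) = 380 K.
Isobaric: P stays 326 kPa; V/T = const ⇒ T₂ = 165 K, V₂ = 9.93 L.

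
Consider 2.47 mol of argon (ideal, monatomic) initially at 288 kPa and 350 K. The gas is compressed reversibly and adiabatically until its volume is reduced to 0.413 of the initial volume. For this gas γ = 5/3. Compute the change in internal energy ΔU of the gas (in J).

8660 J

V₁ = nRT₁/P₁ = 2.47×8.314×350/288 = 25.0 L.
Adiabatic: TV^(γ−1) = const ⇒ T₂ = 350×(2.42)^0.667 = 631 K; PV^γ = const ⇒ P₂ = 1260 kPa.
For an ideal gas ΔU = nCvΔT with Cv = (3/2)R = 12.5 J/(mol·K).
ΔU = 2.47×12.5×(631−350) = 8660 J.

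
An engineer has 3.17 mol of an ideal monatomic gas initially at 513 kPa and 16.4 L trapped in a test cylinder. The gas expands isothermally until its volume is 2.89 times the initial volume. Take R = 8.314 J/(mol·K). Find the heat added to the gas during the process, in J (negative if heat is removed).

8930 J

T₁ = P₁V₁/(nR) = 513×16.4/(3.17×8.314) = 319 K.
Isothermal: T stays 319 K; PV = const ⇒ V₂ = 47.4 L, P₂ = 178 kPa.
ΔU = 0 (ideal gas, T constant).
W = nRT ln(V₂/V₁) = 3.17×8.314×319×ln(2.89) = 8930 J.
Q = ΔU + W = 8930 J.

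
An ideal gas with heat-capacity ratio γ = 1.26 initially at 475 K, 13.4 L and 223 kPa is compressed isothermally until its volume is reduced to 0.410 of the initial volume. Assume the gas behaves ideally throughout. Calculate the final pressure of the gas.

544 kPa

Isothermal: T stays 475 K; PV = const ⇒ V₂ = 5.49 L, P₂ = 544 kPa.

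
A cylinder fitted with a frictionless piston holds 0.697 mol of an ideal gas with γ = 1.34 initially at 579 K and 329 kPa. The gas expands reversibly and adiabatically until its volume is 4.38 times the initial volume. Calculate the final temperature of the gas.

350 K

V₁ = nRT₁/P₁ = 0.697×8.314×579/329 = 10.2 L.
Adiabatic: TV^(γ−1) = const ⇒ T₂ = 579×(0.228)^0.340 = 350 K; PV^γ = const ⇒ P₂ = 45.5 kPa.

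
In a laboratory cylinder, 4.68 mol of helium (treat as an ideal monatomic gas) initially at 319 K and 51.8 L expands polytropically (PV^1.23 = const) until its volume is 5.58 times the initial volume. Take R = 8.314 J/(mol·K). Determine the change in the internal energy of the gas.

-6080 J

P₁ = nRT₁/V₁ = 4.68×8.314×319/51.8 = 240 kPa.
Polytropic n=1.23: T₂ = T₁(V₁/V₂)^(n−1) = 319×(0.179)^0.23 = 215 K; P₂ = P₁(V₁/V₂)^n = 28.9 kPa.
For an ideal gas ΔU = nCvΔT with Cv = (3/2)R = 12.5 J/(mol·K).
ΔU = 4.68×12.5×(215−319) = -6080 J.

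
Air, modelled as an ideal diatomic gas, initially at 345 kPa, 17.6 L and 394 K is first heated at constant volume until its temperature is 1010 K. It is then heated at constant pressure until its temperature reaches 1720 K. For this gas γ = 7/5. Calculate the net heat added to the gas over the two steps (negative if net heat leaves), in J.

n = P₁V₁/(RT₁) = 345×17.6/(8.314×394) = 1.85 mol.
Step 1 — Isochoric: V stays 17.6 L; P/T = const ⇒ T₂ = 1010 K, P₂ = 884 kPa.
W = 0 (no volume change).
ΔU = nCvΔT = 1.85×20.8×(1010−394) = 23700 J.
Q = ΔU = 23700 J.
State after step 1: P = 884 kPa, V = 17.6 L, T = 1010 K.
Step 2 — Isobaric: P stays 884 kPa; V/T = const ⇒ T₂ = 1720 K, V₂ = 30.0 L.
W = PΔV = 884×(30.0−17.6) kPa·L = 10900 J.
ΔU = nCvΔT = 1.85×20.8×(1720−1010) = 27400 J.
Q = ΔU + W = nCpΔT = 38300 J.
Net over both steps: W = 10900 J, Q = 62000 J, ΔU = 51100 J.

62000 J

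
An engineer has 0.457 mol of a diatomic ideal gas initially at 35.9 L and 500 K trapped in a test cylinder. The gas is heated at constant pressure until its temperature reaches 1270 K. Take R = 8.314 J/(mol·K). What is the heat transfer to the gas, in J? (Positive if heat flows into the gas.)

10200 J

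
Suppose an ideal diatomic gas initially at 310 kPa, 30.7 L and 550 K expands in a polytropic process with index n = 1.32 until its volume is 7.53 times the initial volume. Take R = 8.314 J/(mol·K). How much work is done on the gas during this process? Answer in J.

n = P₁V₁/(RT₁) = 310×30.7/(8.314×550) = 2.08 mol.
Polytropic n=1.32: T₂ = T₁(V₁/V₂)^(n−1) = 550×(0.133)^0.32 = 288 K; P₂ = P₁(V₁/V₂)^n = 21.6 kPa.
W = (P₁V₁−P₂V₂)/(n−1) = (310×30.7−21.6×231)/0.32 = 14200 J.
Work done on the gas = −W_by = -14200 J.

-14200 J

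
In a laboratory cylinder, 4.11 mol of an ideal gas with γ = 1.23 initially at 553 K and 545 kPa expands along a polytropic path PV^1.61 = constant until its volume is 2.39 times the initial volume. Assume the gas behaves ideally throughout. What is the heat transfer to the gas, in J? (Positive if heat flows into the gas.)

V₁ = nRT₁/P₁ = 4.11×8.314×553/545 = 34.7 L.
Polytropic n=1.61: T₂ = T₁(V₁/V₂)^(n−1) = 553×(0.418)^0.61 = 325 K; P₂ = P₁(V₁/V₂)^n = 134 kPa.
W = (P₁V₁−P₂V₂)/(n−1) = (545×34.7−134×82.9)/0.61 = 12800 J.
ΔU = nCvΔT = 4.11×36.1×(325−553) = -33900 J.
Q = ΔU + W = -21100 J.

-21100 J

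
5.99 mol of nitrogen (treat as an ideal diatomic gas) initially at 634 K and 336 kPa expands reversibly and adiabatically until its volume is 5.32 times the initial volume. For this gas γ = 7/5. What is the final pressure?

V₁ = nRT₁/P₁ = 5.99×8.314×634/336 = 94.0 L.
Adiabatic: TV^(γ−1) = const ⇒ T₂ = 634×(0.188)^0.400 = 325 K; PV^γ = const ⇒ P₂ = 32.4 kPa.

32.4 kPa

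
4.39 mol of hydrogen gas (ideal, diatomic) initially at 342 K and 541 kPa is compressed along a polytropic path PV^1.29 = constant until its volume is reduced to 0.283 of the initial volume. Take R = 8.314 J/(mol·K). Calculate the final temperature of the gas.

V₁ = nRT₁/P₁ = 4.39×8.314×342/541 = 23.1 L.
Polytropic n=1.29: T₂ = T₁(V₁/V₂)^(n−1) = 342×(3.53)^0.29 = 493 K; P₂ = P₁(V₁/V₂)^n = 2760 kPa.

493 K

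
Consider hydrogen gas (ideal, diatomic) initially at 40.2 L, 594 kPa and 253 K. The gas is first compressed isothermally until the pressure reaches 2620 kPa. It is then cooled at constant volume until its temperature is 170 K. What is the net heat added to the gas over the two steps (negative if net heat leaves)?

n = P₁V₁/(RT₁) = 594×40.2/(8.314×253) = 11.4 mol.
Step 1 — Isothermal: T stays 253 K; PV = const ⇒ V₂ = 9.11 L, P₂ = 2620 kPa.
ΔU = 0 (ideal gas, T constant).
W = nRT ln(V₂/V₁) = 11.4×8.314×253×ln(0.227) = -35400 J.
Q = ΔU + W = -35400 J.
State after step 1: P = 2620 kPa, V = 9.11 L, T = 253 K.
Step 2 — Isochoric: V stays 9.11 L; P/T = const ⇒ T₂ = 170 K, P₂ = 1760 kPa.
W = 0 (no volume change).
ΔU = nCvΔT = 11.4×20.8×(170−253) = -19600 J.
Q = ΔU = -19600 J.
Net over both steps: W = -35400 J, Q = -55000 J, ΔU = -19600 J.

-55000 J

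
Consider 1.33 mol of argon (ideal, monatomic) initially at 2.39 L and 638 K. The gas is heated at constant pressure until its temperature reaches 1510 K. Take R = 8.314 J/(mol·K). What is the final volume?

P₁ = nRT₁/V₁ = 1.33×8.314×638/2.39 = 2950 kPa.
Isobaric: P stays 2950 kPa; V/T = const ⇒ T₂ = 1510 K, V₂ = 5.66 L.

5.66 L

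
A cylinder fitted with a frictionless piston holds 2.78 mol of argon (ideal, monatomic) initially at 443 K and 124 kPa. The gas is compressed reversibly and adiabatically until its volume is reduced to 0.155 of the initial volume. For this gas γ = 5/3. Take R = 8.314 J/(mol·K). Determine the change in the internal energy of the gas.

V₁ = nRT₁/P₁ = 2.78×8.314×443/124 = 82.6 L.
Adiabatic: TV^(γ−1) = const ⇒ T₂ = 443×(6.45)^0.667 = 1540 K; PV^γ = const ⇒ P₂ = 2770 kPa.
For an ideal gas ΔU = nCvΔT with Cv = (3/2)R = 12.5 J/(mol·K).
ΔU = 2.78×12.5×(1540−443) = 37900 J.

37900 J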